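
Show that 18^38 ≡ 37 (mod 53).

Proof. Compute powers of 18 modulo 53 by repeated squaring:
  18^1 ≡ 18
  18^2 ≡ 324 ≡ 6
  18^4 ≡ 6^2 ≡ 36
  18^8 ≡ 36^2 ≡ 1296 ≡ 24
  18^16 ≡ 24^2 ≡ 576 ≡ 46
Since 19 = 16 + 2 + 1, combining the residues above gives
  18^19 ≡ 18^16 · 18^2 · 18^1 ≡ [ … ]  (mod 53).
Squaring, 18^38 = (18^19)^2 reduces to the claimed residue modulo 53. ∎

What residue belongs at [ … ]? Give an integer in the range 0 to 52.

39

Multiply the listed residues: 46 · 6 · 18 = 276 → 4968.
Reducing modulo 53: 4968 = 93·53 + 39, so 18^19 ≡ 39.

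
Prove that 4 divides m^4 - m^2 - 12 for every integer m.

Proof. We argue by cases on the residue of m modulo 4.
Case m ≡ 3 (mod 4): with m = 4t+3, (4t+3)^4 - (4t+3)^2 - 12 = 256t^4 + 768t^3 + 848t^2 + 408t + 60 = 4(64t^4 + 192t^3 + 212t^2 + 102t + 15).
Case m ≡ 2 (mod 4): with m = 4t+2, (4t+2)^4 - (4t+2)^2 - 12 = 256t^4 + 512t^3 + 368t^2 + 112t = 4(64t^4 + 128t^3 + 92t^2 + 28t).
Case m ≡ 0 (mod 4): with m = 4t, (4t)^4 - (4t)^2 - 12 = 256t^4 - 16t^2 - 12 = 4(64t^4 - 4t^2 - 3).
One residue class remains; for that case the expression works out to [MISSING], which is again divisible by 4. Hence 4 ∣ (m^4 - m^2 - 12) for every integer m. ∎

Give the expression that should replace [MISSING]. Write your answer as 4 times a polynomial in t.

Only m ≡ 1 (mod 4) is unaccounted for. Put m = 4t+1:
(4t+1)^4 - (4t+1)^2 - 12 expands to 256t^4 + 256t^3 + 80t^2 + 8t - 12,
and factoring out 4 leaves 4(64t^4 + 64t^3 + 20t^2 + 2t - 3).

4(64t^4 + 64t^3 + 20t^2 + 2t - 3)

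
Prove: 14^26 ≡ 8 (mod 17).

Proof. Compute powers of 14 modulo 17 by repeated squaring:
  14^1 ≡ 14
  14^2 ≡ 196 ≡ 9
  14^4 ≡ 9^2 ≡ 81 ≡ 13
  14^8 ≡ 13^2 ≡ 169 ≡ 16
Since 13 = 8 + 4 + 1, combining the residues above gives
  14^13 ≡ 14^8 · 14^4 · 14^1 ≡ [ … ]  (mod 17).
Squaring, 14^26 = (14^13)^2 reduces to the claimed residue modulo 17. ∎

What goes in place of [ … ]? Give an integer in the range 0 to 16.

5

Multiply the listed residues: 16 · 13 · 14 = 208 → 2912.
Reducing modulo 17: 2912 = 171·17 + 5, so 14^13 ≡ 5.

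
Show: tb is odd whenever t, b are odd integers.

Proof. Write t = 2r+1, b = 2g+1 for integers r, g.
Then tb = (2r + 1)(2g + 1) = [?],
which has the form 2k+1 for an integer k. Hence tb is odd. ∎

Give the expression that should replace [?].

Expanding: (2r + 1)(2g + 1) = 4gr + 2g + 2r + 1.
Every term except the constant is even, so this is 2(2gr + g + r) + 1,
and 2gr + g + r ∈ ℤ gives the required form.

2(2gr + g + r) + 1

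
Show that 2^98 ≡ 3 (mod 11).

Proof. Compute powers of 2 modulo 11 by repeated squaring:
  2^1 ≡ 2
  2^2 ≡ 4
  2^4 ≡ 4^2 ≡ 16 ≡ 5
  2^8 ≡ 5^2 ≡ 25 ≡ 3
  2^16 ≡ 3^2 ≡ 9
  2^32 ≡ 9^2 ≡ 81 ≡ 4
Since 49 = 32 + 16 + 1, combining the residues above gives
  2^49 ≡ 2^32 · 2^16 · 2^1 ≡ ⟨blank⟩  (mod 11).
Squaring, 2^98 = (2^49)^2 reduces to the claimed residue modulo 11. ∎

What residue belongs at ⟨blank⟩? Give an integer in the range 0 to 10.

2^32 · 2^16 · 2^1 ≡ 4 · 9 · 2 = 72.
72 mod 11 = 6, so 2^49 ≡ 6 (mod 11).

6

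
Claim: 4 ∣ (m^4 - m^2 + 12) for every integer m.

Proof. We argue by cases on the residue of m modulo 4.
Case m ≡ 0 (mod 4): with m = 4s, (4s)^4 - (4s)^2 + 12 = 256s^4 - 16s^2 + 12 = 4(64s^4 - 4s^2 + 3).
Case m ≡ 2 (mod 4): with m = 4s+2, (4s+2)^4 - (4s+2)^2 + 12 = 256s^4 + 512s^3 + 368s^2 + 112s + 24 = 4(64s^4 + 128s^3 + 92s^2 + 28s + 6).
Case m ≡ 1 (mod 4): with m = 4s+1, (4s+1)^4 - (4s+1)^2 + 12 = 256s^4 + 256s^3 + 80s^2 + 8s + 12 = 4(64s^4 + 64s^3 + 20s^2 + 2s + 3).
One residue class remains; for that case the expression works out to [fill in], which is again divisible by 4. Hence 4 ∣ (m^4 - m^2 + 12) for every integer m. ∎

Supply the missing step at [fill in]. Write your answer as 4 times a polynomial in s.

4(64s^4 + 192s^3 + 212s^2 + 102s + 21)

Only m ≡ 3 (mod 4) is unaccounted for. Put m = 4s+3:
(4s+3)^4 - (4s+3)^2 + 12 expands to 256s^4 + 768s^3 + 848s^2 + 408s + 84,
and factoring out 4 leaves 4(64s^4 + 192s^3 + 212s^2 + 102s + 21).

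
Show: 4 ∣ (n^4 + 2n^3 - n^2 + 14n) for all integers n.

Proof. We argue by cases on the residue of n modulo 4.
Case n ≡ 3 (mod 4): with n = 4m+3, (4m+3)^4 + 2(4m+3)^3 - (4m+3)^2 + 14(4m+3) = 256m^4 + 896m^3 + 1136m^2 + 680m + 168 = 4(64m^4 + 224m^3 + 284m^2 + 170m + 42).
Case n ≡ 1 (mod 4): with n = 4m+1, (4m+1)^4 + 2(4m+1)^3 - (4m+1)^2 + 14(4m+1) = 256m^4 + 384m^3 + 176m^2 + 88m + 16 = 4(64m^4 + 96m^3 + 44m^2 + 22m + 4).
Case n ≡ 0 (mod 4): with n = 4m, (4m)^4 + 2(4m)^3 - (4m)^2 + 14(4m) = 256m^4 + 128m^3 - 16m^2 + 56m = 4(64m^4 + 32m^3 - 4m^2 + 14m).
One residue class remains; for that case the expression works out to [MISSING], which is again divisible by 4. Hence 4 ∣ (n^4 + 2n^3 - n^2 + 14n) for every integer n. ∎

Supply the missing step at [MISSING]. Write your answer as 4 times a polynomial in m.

4(64m^4 + 160m^3 + 140m^2 + 66m + 14)

Only n ≡ 2 (mod 4) is unaccounted for. Put n = 4m+2:
(4m+2)^4 + 2(4m+2)^3 - (4m+2)^2 + 14(4m+2) expands to 256m^4 + 640m^3 + 560m^2 + 264m + 56,
and factoring out 4 leaves 4(64m^4 + 160m^3 + 140m^2 + 66m + 14).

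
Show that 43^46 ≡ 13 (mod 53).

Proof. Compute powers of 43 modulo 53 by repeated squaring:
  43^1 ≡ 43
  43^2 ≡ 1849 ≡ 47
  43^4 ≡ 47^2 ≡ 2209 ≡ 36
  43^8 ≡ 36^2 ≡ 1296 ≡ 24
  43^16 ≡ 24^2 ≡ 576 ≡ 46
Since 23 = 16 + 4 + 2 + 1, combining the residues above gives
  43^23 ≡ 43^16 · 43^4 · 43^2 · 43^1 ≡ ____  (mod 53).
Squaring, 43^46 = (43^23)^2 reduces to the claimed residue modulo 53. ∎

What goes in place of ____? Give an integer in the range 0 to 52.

43^16 · 43^4 · 43^2 · 43^1 ≡ 46 · 36 · 47 · 43 = 3346776.
3346776 mod 53 = 38, so 43^23 ≡ 38 (mod 53).

38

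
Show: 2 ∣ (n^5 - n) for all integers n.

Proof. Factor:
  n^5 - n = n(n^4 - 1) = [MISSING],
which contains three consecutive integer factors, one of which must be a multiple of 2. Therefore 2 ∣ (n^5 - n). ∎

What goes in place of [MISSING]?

n^4 - 1 = (n^2 - 1)(n^2 + 1), and n^2 - 1 = (n-1)(n+1).
So n(n^4 - 1) = (n - 1)n(n + 1)(n^2 + 1).

(n - 1)n(n + 1)(n^2 + 1)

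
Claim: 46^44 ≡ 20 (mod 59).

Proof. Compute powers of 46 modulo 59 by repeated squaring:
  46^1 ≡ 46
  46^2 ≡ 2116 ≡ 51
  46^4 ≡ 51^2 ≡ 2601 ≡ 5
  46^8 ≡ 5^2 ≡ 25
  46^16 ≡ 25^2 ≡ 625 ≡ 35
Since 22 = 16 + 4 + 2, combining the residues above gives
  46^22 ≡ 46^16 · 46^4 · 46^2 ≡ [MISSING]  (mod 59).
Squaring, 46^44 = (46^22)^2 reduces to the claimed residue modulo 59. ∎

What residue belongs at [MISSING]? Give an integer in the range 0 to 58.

16

Multiply the listed residues: 35 · 5 · 51 = 175 → 8925.
Reducing modulo 59: 8925 = 151·59 + 16, so 46^22 ≡ 16.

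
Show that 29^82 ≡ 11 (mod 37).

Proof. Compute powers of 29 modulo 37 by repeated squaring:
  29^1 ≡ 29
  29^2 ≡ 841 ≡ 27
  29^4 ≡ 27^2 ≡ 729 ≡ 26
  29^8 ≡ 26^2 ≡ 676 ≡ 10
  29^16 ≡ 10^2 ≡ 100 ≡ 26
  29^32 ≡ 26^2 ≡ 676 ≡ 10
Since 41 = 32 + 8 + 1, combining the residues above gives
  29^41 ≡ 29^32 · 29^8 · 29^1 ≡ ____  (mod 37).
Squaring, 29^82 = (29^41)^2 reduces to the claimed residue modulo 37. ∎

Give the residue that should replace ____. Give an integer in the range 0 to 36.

14

Multiply the listed residues: 10 · 10 · 29 = 100 → 2900.
Reducing modulo 37: 2900 = 78·37 + 14, so 29^41 ≡ 14.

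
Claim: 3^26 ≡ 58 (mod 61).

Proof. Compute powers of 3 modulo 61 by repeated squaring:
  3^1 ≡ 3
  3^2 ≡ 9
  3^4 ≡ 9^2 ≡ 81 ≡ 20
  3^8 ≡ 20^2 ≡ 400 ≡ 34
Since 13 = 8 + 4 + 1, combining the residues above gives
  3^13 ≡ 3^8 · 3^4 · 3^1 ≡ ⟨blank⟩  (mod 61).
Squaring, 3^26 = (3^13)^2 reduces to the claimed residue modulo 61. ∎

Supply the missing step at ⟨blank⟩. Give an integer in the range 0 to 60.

3^8 · 3^4 · 3^1 ≡ 34 · 20 · 3 = 2040.
2040 mod 61 = 27, so 3^13 ≡ 27 (mod 61).

27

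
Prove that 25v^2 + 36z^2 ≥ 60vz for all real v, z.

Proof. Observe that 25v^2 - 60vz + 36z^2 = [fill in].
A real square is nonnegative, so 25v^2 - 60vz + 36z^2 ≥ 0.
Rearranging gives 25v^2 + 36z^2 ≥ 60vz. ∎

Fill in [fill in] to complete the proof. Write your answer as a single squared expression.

(5v - 6z)^2

25v^2 - 60vz + 36z^2 is a perfect-square trinomial: the outer terms are (5v)^2 and (6z)^2, and the cross term is -2·5v·6z.
So 25v^2 - 60vz + 36z^2 = (5v - 6z)^2 ≥ 0.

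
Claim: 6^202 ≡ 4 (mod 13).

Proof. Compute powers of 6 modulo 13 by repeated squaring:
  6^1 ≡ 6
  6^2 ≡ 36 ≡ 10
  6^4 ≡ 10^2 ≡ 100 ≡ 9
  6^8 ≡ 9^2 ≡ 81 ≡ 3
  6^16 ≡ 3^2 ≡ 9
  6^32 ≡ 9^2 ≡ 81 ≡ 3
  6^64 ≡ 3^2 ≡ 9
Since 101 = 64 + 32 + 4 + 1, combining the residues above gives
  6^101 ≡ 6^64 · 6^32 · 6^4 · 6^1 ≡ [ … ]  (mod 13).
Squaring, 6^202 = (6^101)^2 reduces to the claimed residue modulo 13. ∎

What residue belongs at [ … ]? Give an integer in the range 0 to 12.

2

6^64 · 6^32 · 6^4 · 6^1 ≡ 9 · 3 · 9 · 6 = 1458.
1458 mod 13 = 2, so 6^101 ≡ 2 (mod 13).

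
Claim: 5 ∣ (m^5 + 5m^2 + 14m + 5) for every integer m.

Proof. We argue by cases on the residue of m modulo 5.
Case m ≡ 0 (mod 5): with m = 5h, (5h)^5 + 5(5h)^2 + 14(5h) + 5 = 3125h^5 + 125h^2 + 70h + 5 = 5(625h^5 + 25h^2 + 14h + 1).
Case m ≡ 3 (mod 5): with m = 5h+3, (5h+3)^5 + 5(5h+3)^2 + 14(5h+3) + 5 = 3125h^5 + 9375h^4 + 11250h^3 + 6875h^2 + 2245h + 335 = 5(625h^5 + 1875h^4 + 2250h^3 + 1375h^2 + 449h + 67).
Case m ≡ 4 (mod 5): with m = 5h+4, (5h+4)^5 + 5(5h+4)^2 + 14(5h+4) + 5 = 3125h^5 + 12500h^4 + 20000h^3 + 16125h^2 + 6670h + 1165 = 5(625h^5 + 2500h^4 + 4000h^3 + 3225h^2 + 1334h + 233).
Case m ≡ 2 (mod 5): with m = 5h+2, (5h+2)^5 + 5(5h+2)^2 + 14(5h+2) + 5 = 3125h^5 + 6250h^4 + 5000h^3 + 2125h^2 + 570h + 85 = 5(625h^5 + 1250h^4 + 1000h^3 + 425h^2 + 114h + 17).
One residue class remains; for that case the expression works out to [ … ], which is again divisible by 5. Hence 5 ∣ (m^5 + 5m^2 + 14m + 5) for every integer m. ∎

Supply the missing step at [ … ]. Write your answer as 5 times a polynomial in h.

The residues treated are {0, 3, 4, 2}, so the missing case is m ≡ 1 (mod 5); write m = 5h+1.
Then (5h+1)^5 + 5(5h+1)^2 + 14(5h+1) + 5 = 3125h^5 + 3125h^4 + 1250h^3 + 375h^2 + 145h + 25 = 5(625h^5 + 625h^4 + 250h^3 + 75h^2 + 29h + 5).

5(625h^5 + 625h^4 + 250h^3 + 75h^2 + 29h + 5)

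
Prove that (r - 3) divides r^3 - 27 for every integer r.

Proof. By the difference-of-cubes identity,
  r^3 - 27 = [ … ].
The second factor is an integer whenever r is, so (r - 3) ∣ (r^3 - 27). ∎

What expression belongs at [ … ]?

Polynomial division of r^3 - 27 by r - 3 leaves remainder 0 and quotient r^2 + 3r + 9.
Hence r^3 - 27 = (r - 3)(r^2 + 3r + 9).

(r - 3)(r^2 + 3r + 9)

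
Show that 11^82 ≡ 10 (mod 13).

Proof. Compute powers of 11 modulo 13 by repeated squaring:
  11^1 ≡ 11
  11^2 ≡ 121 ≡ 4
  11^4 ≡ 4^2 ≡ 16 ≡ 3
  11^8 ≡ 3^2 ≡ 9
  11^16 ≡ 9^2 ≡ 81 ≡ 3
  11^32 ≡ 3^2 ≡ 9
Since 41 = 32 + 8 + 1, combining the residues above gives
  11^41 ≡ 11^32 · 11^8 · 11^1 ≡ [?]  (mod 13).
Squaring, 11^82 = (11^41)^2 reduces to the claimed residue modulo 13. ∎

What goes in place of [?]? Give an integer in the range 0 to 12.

7

11^32 · 11^8 · 11^1 ≡ 9 · 9 · 11 = 891.
891 mod 13 = 7, so 11^41 ≡ 7 (mod 13).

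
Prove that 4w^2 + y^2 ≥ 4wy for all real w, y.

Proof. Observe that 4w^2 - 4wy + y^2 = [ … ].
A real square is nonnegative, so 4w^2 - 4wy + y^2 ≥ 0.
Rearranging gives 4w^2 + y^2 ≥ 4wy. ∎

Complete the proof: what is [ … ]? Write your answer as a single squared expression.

(2w - y)^2

4w^2 - 4wy + y^2 is a perfect-square trinomial: the outer terms are (2w)^2 and (y)^2, and the cross term is -2·2w·y.
So 4w^2 - 4wy + y^2 = (2w - y)^2 ≥ 0.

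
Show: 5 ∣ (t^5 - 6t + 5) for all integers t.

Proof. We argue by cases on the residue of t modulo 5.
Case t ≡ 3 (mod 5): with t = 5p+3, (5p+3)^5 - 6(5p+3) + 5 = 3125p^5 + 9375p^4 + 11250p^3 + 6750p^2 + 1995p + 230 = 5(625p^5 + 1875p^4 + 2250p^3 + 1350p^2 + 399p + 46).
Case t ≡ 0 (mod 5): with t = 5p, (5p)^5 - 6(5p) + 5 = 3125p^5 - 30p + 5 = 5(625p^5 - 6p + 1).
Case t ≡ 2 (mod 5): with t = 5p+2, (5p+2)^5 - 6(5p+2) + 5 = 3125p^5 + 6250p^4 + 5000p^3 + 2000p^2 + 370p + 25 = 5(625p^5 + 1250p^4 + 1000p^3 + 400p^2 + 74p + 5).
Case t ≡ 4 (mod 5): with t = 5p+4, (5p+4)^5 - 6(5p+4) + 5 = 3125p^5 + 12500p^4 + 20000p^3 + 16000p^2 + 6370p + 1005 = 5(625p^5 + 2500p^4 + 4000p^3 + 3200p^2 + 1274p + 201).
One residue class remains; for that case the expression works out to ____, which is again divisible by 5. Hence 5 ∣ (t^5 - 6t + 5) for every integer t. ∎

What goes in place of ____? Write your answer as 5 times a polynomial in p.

5(625p^5 + 625p^4 + 250p^3 + 50p^2 - p)

The residues treated are {3, 0, 2, 4}, so the missing case is t ≡ 1 (mod 5); write t = 5p+1.
Then (5p+1)^5 - 6(5p+1) + 5 = 3125p^5 + 3125p^4 + 1250p^3 + 250p^2 - 5p = 5(625p^5 + 625p^4 + 250p^3 + 50p^2 - p).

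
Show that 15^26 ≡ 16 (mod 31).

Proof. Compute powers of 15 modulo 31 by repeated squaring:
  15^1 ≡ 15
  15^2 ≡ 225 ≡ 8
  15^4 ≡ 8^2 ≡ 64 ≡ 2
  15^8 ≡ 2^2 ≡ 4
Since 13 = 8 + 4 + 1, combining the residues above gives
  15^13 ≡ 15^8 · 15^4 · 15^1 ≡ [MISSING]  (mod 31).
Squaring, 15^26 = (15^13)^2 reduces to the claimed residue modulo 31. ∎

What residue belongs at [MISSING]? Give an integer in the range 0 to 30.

27

15^8 · 15^4 · 15^1 ≡ 4 · 2 · 15 = 120.
120 mod 31 = 27, so 15^13 ≡ 27 (mod 31).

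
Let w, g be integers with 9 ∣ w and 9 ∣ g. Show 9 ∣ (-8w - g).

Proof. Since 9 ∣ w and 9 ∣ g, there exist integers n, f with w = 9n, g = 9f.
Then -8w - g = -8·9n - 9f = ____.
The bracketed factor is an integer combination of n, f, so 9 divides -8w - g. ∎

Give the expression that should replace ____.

Each term has a factor of 9: -8·9n - 9f = 9·(-f - 8n).
Since -f - 8n is an integer, 9 ∣ (-8w - g).

9(-f - 8n)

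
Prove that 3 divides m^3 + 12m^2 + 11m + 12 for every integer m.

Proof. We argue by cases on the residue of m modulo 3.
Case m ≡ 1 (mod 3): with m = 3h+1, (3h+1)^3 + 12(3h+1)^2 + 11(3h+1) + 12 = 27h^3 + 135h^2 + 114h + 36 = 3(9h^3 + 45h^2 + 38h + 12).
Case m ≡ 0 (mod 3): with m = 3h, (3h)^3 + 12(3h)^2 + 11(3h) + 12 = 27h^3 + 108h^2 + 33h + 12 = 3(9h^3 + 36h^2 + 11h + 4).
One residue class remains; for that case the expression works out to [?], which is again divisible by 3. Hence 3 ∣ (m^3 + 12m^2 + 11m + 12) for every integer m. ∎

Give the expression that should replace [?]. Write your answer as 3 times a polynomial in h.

3(9h^3 + 54h^2 + 71h + 30)

The residues treated are {1, 0}, so the missing case is m ≡ 2 (mod 3); write m = 3h+2.
Then (3h+2)^3 + 12(3h+2)^2 + 11(3h+2) + 12 = 27h^3 + 162h^2 + 213h + 90 = 3(9h^3 + 54h^2 + 71h + 30).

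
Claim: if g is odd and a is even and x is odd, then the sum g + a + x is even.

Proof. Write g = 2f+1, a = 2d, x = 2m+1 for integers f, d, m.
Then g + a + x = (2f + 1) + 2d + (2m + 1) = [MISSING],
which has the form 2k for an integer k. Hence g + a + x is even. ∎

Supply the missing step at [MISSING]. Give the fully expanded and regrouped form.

Expanding: (2f + 1) + 2d + (2m + 1) = 2d + 2f + 2m + 2.
Every term is even; pulling out the factor of 2 gives 2(d + f + m + 1).

2(d + f + m + 1)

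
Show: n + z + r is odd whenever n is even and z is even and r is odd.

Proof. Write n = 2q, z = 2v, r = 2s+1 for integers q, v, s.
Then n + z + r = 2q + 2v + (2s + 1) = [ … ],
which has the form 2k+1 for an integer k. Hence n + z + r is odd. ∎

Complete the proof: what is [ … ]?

2q + 2v + (2s + 1) = 2q + 2s + 2v + 1
= 2(q + s + v) + 1.
Since q + s + v is an integer, the sum is of the form 2k+1 for an integer k.

2(q + s + v) + 1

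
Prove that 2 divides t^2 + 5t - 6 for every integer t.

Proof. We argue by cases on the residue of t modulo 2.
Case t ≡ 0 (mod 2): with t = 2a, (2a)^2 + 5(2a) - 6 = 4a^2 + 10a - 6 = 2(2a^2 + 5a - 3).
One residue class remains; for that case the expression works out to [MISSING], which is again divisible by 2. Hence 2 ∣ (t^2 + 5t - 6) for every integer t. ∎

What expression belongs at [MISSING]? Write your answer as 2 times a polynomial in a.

Only t ≡ 1 (mod 2) is unaccounted for. Put t = 2a+1:
(2a+1)^2 + 5(2a+1) - 6 expands to 4a^2 + 14a,
and factoring out 2 leaves 2(2a^2 + 7a).

2(2a^2 + 7a)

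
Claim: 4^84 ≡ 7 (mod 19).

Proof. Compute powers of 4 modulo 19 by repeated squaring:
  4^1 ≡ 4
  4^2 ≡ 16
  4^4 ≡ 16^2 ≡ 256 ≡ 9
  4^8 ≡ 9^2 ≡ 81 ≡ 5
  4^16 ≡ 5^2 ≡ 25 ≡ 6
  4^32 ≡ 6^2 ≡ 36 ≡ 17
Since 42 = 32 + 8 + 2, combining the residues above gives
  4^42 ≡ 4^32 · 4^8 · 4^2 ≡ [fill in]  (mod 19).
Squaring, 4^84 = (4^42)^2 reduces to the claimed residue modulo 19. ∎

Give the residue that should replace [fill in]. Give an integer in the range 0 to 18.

11

4^32 · 4^8 · 4^2 ≡ 17 · 5 · 16 = 1360.
1360 mod 19 = 11, so 4^42 ≡ 11 (mod 19).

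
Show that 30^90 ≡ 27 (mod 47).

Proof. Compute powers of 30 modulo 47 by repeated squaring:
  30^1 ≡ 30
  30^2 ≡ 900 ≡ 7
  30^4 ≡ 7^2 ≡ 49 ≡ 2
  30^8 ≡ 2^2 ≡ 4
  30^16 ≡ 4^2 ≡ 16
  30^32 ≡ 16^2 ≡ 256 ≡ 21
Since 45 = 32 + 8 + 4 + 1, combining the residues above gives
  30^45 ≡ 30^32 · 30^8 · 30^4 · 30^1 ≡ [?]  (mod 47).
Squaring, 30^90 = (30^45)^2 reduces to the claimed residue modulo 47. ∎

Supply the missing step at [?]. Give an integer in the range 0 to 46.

11

30^32 · 30^8 · 30^4 · 30^1 ≡ 21 · 4 · 2 · 30 = 5040.
5040 mod 47 = 11, so 30^45 ≡ 11 (mod 47).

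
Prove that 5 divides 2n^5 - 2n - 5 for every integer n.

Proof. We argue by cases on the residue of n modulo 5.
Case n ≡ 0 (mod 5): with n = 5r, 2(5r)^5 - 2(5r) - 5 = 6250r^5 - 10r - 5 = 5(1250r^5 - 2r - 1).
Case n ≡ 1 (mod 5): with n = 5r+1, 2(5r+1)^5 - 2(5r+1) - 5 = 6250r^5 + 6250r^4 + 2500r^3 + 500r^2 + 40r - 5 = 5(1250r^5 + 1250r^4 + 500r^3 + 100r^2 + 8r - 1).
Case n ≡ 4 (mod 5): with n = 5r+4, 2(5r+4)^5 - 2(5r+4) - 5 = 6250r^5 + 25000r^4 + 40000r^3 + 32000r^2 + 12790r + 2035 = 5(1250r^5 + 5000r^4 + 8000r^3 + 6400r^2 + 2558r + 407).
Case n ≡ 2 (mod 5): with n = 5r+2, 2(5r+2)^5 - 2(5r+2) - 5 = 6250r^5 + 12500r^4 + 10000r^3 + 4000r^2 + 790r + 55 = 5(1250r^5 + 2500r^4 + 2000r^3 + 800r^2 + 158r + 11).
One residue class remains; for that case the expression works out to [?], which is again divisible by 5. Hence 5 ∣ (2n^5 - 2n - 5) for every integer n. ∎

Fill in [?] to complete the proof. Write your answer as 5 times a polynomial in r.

5(1250r^5 + 3750r^4 + 4500r^3 + 2700r^2 + 808r + 95)

Only n ≡ 3 (mod 5) is unaccounted for. Put n = 5r+3:
2(5r+3)^5 - 2(5r+3) - 5 expands to 6250r^5 + 18750r^4 + 22500r^3 + 13500r^2 + 4040r + 475,
and factoring out 5 leaves 5(1250r^5 + 3750r^4 + 4500r^3 + 2700r^2 + 808r + 95).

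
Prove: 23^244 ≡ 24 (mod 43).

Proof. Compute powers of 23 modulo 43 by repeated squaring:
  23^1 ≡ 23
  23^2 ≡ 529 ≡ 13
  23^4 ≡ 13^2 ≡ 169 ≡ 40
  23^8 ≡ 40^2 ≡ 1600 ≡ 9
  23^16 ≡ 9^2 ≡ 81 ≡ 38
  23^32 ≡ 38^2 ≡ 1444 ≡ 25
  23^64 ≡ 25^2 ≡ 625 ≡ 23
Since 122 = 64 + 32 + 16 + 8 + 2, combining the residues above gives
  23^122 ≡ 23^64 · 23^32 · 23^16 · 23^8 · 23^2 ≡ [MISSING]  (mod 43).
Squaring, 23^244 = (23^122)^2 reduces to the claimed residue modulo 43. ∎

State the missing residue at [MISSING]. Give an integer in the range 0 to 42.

23^64 · 23^32 · 23^16 · 23^8 · 23^2 ≡ 23 · 25 · 38 · 9 · 13 = 2556450.
2556450 mod 43 = 14, so 23^122 ≡ 14 (mod 43).

14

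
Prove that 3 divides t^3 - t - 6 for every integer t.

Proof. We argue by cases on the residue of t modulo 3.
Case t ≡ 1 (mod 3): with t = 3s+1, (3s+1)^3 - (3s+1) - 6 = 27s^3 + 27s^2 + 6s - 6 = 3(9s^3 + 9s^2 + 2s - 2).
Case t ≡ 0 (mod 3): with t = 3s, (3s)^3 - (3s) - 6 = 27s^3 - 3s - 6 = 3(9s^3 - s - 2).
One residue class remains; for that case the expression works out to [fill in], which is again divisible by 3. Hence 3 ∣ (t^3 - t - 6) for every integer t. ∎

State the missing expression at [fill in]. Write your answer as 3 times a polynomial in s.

3(9s^3 + 18s^2 + 11s)

Only t ≡ 2 (mod 3) is unaccounted for. Put t = 3s+2:
(3s+2)^3 - (3s+2) - 6 expands to 27s^3 + 54s^2 + 33s,
and factoring out 3 leaves 3(9s^3 + 18s^2 + 11s).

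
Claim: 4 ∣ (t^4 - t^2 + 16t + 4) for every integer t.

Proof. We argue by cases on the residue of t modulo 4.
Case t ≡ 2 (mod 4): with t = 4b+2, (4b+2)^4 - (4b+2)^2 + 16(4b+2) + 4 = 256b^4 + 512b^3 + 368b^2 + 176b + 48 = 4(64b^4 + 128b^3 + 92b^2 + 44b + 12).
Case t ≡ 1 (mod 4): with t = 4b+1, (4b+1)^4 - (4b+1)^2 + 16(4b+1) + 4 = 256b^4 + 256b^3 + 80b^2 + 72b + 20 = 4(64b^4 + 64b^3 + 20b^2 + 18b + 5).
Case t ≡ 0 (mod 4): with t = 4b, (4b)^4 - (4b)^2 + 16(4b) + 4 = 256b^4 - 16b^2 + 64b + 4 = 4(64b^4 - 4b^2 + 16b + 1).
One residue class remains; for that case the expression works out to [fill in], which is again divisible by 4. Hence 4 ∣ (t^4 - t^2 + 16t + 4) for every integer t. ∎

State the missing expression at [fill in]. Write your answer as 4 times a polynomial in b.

The residues treated are {2, 1, 0}, so the missing case is t ≡ 3 (mod 4); write t = 4b+3.
Then (4b+3)^4 - (4b+3)^2 + 16(4b+3) + 4 = 256b^4 + 768b^3 + 848b^2 + 472b + 124 = 4(64b^4 + 192b^3 + 212b^2 + 118b + 31).

4(64b^4 + 192b^3 + 212b^2 + 118b + 31)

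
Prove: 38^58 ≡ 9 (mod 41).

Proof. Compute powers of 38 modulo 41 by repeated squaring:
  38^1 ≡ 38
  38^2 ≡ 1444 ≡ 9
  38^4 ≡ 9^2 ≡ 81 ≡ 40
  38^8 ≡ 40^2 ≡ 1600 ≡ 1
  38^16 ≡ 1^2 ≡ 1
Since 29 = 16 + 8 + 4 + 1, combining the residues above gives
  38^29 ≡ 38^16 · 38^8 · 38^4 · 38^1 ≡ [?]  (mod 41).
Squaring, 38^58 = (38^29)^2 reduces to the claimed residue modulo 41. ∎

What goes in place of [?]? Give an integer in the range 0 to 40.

38^16 · 38^8 · 38^4 · 38^1 ≡ 1 · 1 · 40 · 38 = 1520.
1520 mod 41 = 3, so 38^29 ≡ 3 (mod 41).

3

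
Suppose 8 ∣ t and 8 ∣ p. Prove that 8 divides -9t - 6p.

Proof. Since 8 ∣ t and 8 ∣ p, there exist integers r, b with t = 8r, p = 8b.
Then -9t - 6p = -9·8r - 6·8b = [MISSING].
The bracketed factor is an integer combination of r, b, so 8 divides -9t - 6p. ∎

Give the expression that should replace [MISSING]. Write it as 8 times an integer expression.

8(-6b - 9r)

Each term has a factor of 8: -9·8r - 6·8b = 8·(-6b - 9r).
Since -6b - 9r is an integer, 8 ∣ (-9t - 6p).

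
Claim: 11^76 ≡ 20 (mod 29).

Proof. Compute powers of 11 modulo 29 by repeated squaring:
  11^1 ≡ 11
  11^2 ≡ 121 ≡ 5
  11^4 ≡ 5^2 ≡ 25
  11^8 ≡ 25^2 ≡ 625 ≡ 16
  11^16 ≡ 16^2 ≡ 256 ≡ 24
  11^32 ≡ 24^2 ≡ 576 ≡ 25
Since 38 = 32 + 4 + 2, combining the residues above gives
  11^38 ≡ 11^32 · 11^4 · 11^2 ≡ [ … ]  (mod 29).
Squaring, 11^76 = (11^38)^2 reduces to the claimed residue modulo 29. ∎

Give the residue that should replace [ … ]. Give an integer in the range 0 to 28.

22

Multiply the listed residues: 25 · 25 · 5 = 625 → 3125.
Reducing modulo 29: 3125 = 107·29 + 22, so 11^38 ≡ 22.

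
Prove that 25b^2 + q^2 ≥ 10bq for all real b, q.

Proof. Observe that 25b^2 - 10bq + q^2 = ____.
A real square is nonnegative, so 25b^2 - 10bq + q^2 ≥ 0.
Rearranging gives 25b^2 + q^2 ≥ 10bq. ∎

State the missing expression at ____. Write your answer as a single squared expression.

25b^2 - 10bq + q^2 is a perfect-square trinomial: the outer terms are (5b)^2 and (q)^2, and the cross term is -2·5b·q.
So 25b^2 - 10bq + q^2 = (5b - q)^2 ≥ 0.

(5b - q)^2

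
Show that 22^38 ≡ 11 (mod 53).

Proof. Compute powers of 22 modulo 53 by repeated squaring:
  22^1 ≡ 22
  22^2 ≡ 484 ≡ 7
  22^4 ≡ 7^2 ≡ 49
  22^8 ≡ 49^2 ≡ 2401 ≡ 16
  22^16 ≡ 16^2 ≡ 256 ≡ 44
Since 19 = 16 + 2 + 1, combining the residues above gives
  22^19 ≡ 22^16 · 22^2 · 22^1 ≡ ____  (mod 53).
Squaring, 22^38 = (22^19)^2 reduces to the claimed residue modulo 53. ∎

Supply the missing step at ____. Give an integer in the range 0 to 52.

22^16 · 22^2 · 22^1 ≡ 44 · 7 · 22 = 6776.
6776 mod 53 = 45, so 22^19 ≡ 45 (mod 53).

45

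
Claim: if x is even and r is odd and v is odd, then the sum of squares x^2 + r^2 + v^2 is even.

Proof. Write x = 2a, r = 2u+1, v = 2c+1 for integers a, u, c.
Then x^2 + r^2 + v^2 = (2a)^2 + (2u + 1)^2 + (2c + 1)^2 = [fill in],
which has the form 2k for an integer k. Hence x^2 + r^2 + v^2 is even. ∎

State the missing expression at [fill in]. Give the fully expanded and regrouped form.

Expanding: (2a)^2 + (2u + 1)^2 + (2c + 1)^2 = 4a^2 + 4c^2 + 4c + 4u^2 + 4u + 2.
Every term is even; pulling out the factor of 2 gives 2(2a^2 + 2c^2 + 2c + 2u^2 + 2u + 1).

2(2a^2 + 2c^2 + 2c + 2u^2 + 2u + 1)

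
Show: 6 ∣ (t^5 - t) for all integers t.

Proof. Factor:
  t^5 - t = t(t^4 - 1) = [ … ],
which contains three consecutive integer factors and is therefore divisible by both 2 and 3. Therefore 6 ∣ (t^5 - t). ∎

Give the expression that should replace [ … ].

(t - 1)t(t + 1)(t^2 + 1)

t^4 - 1 = (t^2 - 1)(t^2 + 1), and t^2 - 1 = (t-1)(t+1).
So t(t^4 - 1) = (t - 1)t(t + 1)(t^2 + 1).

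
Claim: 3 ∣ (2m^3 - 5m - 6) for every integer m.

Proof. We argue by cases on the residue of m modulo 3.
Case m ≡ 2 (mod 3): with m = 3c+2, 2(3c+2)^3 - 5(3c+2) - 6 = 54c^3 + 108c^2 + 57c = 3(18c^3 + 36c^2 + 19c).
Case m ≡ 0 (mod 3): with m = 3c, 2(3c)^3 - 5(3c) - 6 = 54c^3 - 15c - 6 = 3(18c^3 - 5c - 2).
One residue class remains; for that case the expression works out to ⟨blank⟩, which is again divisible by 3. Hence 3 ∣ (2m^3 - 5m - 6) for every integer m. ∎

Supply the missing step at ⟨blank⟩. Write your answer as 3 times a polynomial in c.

3(18c^3 + 18c^2 + c - 3)

Only m ≡ 1 (mod 3) is unaccounted for. Put m = 3c+1:
2(3c+1)^3 - 5(3c+1) - 6 expands to 54c^3 + 54c^2 + 3c - 9,
and factoring out 3 leaves 3(18c^3 + 18c^2 + c - 3).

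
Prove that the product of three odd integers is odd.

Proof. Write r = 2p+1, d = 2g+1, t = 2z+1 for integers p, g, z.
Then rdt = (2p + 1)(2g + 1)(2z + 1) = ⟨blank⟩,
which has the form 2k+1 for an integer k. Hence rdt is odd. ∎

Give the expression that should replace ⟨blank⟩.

Expanding: (2p + 1)(2g + 1)(2z + 1) = 8gpz + 4gp + 4gz + 2g + 4pz + 2p + 2z + 1.
Every term except the constant is even, so this is 2(4gpz + 2gp + 2gz + g + 2pz + p + z) + 1,
and 4gpz + 2gp + 2gz + g + 2pz + p + z ∈ ℤ gives the required form.

2(4gpz + 2gp + 2gz + g + 2pz + p + z) + 1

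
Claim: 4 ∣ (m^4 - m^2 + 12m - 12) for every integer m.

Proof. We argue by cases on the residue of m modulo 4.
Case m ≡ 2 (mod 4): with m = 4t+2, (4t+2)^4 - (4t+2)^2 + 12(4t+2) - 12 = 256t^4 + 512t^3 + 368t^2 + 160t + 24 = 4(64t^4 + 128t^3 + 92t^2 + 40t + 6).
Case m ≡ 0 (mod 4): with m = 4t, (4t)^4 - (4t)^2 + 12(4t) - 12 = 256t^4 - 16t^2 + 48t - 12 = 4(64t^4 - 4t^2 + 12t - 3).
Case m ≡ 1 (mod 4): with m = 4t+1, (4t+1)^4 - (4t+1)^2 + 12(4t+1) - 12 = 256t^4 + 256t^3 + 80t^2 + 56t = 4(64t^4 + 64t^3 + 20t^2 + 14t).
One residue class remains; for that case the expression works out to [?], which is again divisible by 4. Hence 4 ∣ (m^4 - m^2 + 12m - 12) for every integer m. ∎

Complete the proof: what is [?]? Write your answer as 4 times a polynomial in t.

4(64t^4 + 192t^3 + 212t^2 + 114t + 24)

Only m ≡ 3 (mod 4) is unaccounted for. Put m = 4t+3:
(4t+3)^4 - (4t+3)^2 + 12(4t+3) - 12 expands to 256t^4 + 768t^3 + 848t^2 + 456t + 96,
and factoring out 4 leaves 4(64t^4 + 192t^3 + 212t^2 + 114t + 24).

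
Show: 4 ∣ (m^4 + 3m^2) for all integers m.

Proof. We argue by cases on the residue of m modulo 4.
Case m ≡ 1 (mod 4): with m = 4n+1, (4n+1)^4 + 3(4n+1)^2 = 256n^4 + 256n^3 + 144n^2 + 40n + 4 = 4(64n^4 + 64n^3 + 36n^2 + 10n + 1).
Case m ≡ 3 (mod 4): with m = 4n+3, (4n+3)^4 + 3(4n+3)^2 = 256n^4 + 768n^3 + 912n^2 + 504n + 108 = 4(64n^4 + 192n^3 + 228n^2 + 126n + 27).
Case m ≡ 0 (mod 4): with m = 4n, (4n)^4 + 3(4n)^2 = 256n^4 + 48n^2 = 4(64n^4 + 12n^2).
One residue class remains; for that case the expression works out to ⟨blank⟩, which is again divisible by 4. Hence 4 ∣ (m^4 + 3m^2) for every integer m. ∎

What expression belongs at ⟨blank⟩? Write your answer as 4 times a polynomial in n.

The residues treated are {1, 3, 0}, so the missing case is m ≡ 2 (mod 4); write m = 4n+2.
Then (4n+2)^4 + 3(4n+2)^2 = 256n^4 + 512n^3 + 432n^2 + 176n + 28 = 4(64n^4 + 128n^3 + 108n^2 + 44n + 7).

4(64n^4 + 128n^3 + 108n^2 + 44n + 7)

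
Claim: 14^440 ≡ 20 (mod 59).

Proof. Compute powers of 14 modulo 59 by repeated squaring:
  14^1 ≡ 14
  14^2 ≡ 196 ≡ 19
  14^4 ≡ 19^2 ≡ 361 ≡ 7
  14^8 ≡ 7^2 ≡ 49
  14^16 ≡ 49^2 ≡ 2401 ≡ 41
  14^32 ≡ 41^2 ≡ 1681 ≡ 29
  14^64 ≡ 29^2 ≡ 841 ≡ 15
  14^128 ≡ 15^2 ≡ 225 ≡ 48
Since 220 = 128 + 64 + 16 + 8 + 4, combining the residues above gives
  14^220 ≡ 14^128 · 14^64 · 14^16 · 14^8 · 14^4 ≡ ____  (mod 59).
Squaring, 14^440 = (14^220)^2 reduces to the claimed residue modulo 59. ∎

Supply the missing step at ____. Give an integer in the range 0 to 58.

16

14^128 · 14^64 · 14^16 · 14^8 · 14^4 ≡ 48 · 15 · 41 · 49 · 7 = 10125360.
10125360 mod 59 = 16, so 14^220 ≡ 16 (mod 59).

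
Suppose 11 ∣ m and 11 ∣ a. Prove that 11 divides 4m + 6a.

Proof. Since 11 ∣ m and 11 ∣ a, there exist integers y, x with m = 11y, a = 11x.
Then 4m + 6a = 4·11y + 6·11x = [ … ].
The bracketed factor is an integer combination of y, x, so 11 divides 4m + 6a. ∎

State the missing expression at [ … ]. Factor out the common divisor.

11(6x + 4y)

Pull the common 11 out of every term: 4·11y + 6·11x = 11(6x + 4y).
6x + 4y is an integer, which exhibits the divisibility.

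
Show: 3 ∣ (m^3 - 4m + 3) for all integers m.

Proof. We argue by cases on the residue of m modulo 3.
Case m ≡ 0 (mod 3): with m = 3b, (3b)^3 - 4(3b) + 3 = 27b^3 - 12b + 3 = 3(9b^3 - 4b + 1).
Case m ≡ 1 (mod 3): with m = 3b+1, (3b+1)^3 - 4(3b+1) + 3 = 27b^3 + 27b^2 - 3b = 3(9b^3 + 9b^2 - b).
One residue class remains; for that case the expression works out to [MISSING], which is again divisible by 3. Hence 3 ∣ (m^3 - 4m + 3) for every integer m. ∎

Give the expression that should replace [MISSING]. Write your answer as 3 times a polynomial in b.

Only m ≡ 2 (mod 3) is unaccounted for. Put m = 3b+2:
(3b+2)^3 - 4(3b+2) + 3 expands to 27b^3 + 54b^2 + 24b + 3,
and factoring out 3 leaves 3(9b^3 + 18b^2 + 8b + 1).

3(9b^3 + 18b^2 + 8b + 1)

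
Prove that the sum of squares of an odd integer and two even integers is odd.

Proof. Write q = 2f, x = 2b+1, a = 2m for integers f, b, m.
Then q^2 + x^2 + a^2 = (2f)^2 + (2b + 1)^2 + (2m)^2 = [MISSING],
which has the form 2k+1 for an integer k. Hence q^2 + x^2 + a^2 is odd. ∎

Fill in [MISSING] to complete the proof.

2(2b^2 + 2b + 2f^2 + 2m^2) + 1

(2f)^2 + (2b + 1)^2 + (2m)^2 = 4b^2 + 4b + 4f^2 + 4m^2 + 1
= 2(2b^2 + 2b + 2f^2 + 2m^2) + 1.
Since 2b^2 + 2b + 2f^2 + 2m^2 is an integer, the sum of squares is of the form 2k+1 for an integer k.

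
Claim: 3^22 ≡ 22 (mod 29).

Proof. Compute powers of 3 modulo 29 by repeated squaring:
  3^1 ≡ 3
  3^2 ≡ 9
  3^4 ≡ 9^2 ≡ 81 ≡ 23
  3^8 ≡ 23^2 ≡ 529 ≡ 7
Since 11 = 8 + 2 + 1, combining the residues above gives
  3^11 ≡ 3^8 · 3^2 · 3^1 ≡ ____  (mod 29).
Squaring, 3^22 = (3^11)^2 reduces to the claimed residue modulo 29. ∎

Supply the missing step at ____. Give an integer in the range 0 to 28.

15

3^8 · 3^2 · 3^1 ≡ 7 · 9 · 3 = 189.
189 mod 29 = 15, so 3^11 ≡ 15 (mod 29).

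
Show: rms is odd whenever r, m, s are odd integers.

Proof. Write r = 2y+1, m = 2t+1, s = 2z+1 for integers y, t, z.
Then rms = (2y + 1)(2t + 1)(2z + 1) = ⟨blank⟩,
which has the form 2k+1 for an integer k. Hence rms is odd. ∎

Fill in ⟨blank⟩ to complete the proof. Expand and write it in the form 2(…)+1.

2(4tyz + 2ty + 2tz + t + 2yz + y + z) + 1

Expanding: (2y + 1)(2t + 1)(2z + 1) = 8tyz + 4ty + 4tz + 2t + 4yz + 2y + 2z + 1.
Every term except the constant is even, so this is 2(4tyz + 2ty + 2tz + t + 2yz + y + z) + 1,
and 4tyz + 2ty + 2tz + t + 2yz + y + z ∈ ℤ gives the required form.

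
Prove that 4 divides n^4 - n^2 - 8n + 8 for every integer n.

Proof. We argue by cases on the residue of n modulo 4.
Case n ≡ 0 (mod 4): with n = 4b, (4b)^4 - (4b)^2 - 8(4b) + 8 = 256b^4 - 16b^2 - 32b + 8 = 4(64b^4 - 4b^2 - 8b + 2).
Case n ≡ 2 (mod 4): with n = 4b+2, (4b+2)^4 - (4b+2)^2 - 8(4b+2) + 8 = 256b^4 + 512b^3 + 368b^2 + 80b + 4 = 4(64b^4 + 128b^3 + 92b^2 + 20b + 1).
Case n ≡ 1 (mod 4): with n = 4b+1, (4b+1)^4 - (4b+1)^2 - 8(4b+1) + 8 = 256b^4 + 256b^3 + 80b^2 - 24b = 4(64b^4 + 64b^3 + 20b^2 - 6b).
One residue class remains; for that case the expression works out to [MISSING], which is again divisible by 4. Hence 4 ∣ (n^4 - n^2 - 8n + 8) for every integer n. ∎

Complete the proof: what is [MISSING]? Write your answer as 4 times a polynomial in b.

Only n ≡ 3 (mod 4) is unaccounted for. Put n = 4b+3:
(4b+3)^4 - (4b+3)^2 - 8(4b+3) + 8 expands to 256b^4 + 768b^3 + 848b^2 + 376b + 56,
and factoring out 4 leaves 4(64b^4 + 192b^3 + 212b^2 + 94b + 14).

4(64b^4 + 192b^3 + 212b^2 + 94b + 14)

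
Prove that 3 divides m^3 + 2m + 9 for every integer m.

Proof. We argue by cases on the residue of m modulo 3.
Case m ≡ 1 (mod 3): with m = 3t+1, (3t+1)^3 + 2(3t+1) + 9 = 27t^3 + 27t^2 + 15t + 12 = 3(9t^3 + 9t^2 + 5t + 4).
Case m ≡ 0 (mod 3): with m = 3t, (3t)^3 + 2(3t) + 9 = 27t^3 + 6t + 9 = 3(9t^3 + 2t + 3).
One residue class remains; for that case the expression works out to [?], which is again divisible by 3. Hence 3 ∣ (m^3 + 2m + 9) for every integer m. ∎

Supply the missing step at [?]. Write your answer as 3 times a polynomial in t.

The residues treated are {1, 0}, so the missing case is m ≡ 2 (mod 3); write m = 3t+2.
Then (3t+2)^3 + 2(3t+2) + 9 = 27t^3 + 54t^2 + 42t + 21 = 3(9t^3 + 18t^2 + 14t + 7).

3(9t^3 + 18t^2 + 14t + 7)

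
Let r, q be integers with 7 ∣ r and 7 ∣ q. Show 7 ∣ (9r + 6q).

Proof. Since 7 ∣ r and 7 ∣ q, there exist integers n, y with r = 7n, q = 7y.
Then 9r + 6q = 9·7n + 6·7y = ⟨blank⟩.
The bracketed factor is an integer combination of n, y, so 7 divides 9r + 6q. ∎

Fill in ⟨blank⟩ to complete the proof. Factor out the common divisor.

7(9n + 6y)

Pull the common 7 out of every term: 9·7n + 6·7y = 7(9n + 6y).
9n + 6y is an integer, which exhibits the divisibility.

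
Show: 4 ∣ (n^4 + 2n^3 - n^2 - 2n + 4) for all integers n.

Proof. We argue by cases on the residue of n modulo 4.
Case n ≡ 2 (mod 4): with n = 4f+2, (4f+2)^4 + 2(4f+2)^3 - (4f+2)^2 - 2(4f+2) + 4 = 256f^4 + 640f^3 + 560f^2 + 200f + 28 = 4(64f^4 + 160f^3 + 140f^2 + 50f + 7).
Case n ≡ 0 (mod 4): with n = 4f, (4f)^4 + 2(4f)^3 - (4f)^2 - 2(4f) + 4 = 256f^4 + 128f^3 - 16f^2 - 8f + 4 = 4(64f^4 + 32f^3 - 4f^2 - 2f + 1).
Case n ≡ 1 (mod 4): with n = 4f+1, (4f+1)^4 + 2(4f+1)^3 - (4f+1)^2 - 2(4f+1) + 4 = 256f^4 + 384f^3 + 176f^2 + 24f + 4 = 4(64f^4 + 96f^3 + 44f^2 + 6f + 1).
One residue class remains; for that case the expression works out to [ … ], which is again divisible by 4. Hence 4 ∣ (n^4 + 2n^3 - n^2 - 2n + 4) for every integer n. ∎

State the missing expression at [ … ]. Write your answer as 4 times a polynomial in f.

The residues treated are {2, 0, 1}, so the missing case is n ≡ 3 (mod 4); write n = 4f+3.
Then (4f+3)^4 + 2(4f+3)^3 - (4f+3)^2 - 2(4f+3) + 4 = 256f^4 + 896f^3 + 1136f^2 + 616f + 124 = 4(64f^4 + 224f^3 + 284f^2 + 154f + 31).

4(64f^4 + 224f^3 + 284f^2 + 154f + 31)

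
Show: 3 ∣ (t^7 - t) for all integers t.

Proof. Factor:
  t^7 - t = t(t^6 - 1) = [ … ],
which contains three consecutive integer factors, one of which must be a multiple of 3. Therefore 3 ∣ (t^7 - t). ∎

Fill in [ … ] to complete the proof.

t^6 - 1 = (t^2 - 1)(t^4 + t^2 + 1), and t^2 - 1 = (t-1)(t+1).
So t(t^6 - 1) = (t - 1)t(t + 1)(t^4 + t^2 + 1).

(t - 1)t(t + 1)(t^4 + t^2 + 1)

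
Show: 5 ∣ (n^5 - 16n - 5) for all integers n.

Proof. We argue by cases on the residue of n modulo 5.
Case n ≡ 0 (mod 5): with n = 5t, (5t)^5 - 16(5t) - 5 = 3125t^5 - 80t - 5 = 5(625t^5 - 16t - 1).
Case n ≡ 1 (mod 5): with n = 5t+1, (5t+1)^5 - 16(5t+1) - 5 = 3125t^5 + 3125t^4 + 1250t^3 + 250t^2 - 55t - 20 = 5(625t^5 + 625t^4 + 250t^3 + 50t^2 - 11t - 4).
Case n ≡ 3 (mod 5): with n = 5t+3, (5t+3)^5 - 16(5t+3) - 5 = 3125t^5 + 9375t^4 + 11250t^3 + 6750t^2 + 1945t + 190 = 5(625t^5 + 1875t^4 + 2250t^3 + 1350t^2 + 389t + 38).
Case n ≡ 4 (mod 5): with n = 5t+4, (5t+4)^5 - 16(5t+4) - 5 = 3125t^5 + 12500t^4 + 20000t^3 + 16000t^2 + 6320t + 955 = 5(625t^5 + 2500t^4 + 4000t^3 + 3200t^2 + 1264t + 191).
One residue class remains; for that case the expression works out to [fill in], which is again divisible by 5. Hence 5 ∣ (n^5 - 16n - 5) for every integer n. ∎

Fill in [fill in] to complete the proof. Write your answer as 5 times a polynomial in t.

5(625t^5 + 1250t^4 + 1000t^3 + 400t^2 + 64t - 1)

The residues treated are {0, 1, 3, 4}, so the missing case is n ≡ 2 (mod 5); write n = 5t+2.
Then (5t+2)^5 - 16(5t+2) - 5 = 3125t^5 + 6250t^4 + 5000t^3 + 2000t^2 + 320t - 5 = 5(625t^5 + 1250t^4 + 1000t^3 + 400t^2 + 64t - 1).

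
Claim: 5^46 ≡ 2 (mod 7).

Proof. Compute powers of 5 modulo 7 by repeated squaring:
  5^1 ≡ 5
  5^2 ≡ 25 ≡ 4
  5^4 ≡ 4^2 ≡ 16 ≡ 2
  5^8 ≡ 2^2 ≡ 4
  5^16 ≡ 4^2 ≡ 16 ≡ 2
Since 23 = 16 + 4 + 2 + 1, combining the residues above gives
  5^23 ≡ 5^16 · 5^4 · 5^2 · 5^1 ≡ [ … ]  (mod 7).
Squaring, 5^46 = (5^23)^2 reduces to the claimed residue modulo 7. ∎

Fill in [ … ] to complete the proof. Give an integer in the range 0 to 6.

Multiply the listed residues: 2 · 2 · 4 · 5 = 4 → 16 → 80.
Reducing modulo 7: 80 = 11·7 + 3, so 5^23 ≡ 3.

3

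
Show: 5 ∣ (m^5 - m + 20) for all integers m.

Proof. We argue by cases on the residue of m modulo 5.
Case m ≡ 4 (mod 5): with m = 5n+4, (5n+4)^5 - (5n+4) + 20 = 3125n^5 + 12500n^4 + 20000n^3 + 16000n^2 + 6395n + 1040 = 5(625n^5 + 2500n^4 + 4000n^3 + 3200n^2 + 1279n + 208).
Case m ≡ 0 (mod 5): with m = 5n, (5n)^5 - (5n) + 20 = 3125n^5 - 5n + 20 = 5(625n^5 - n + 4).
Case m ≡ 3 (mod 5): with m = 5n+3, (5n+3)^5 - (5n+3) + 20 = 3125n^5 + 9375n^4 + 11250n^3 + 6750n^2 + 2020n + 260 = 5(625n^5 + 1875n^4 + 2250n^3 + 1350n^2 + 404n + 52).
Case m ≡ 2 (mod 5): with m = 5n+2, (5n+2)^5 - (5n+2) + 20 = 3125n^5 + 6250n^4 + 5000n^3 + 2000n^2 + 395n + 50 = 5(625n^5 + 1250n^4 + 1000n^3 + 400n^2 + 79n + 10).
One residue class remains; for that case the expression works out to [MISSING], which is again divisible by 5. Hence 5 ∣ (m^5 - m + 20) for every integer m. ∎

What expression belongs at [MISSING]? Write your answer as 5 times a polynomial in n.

5(625n^5 + 625n^4 + 250n^3 + 50n^2 + 4n + 4)

The residues treated are {4, 0, 3, 2}, so the missing case is m ≡ 1 (mod 5); write m = 5n+1.
Then (5n+1)^5 - (5n+1) + 20 = 3125n^5 + 3125n^4 + 1250n^3 + 250n^2 + 20n + 20 = 5(625n^5 + 625n^4 + 250n^3 + 50n^2 + 4n + 4).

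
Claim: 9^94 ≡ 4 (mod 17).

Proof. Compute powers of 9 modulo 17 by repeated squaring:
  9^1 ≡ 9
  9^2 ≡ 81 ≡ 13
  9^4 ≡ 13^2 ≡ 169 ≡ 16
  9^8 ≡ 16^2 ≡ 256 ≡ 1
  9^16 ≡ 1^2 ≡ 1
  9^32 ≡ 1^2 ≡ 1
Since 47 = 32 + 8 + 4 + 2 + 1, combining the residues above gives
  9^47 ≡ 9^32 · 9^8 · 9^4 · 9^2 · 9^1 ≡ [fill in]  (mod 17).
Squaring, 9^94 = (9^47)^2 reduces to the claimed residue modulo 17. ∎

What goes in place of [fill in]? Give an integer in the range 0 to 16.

Multiply the listed residues: 1 · 1 · 16 · 13 · 9 = 1 → 16 → 208 → 1872.
Reducing modulo 17: 1872 = 110·17 + 2, so 9^47 ≡ 2.

2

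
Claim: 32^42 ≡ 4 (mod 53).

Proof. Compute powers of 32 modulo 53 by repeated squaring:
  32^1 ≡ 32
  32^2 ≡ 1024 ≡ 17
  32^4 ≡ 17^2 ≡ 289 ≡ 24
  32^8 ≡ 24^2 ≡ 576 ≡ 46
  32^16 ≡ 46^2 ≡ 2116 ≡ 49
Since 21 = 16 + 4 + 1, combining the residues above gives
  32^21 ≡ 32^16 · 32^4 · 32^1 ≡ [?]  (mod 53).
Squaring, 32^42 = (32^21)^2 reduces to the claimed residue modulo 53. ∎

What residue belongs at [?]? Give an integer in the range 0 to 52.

2

32^16 · 32^4 · 32^1 ≡ 49 · 24 · 32 = 37632.
37632 mod 53 = 2, so 32^21 ≡ 2 (mod 53).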